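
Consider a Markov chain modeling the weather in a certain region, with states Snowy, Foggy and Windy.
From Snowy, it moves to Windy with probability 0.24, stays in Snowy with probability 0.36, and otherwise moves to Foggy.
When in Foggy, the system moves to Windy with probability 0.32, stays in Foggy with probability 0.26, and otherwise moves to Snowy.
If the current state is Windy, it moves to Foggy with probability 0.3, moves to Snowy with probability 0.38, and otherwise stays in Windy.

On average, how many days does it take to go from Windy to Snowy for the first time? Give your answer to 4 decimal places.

Let t(s) be the expected number of days to first reach Snowy from state s, with t(Snowy) = 0. Conditioning on the first day:
t(Foggy) = 1 + 0.26·t(Foggy) + 0.32·t(Windy)
t(Windy) = 1 + 0.3·t(Foggy) + 0.32·t(Windy)
Solving: t(Foggy) = 2.4558, t(Windy) = 2.5540.
Expected days from Windy to Snowy: 2.5540.

2.5540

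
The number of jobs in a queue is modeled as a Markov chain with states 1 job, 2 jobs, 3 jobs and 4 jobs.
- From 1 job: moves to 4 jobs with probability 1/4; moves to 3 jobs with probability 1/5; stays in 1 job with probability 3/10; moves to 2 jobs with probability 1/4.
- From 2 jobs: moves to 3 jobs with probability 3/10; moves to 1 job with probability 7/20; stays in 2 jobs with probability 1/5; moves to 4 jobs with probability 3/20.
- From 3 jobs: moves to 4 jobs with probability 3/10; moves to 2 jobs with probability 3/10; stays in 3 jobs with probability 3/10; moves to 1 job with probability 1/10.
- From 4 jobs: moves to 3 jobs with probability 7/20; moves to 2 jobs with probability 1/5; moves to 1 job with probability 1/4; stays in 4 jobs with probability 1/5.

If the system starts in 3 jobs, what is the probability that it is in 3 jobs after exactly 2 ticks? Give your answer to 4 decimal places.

Propagate the distribution vector 2 ticks from 3 jobs.
After 0 ticks: (0.0000, 0.0000, 1.0000, 0.0000)
After 1 tick: (0.1000, 0.3000, 0.3000, 0.3000)
After 2 ticks: (0.2400, 0.2350, 0.3050, 0.2200)
P(in 3 jobs after 2 ticks) = 0.3050

0.3050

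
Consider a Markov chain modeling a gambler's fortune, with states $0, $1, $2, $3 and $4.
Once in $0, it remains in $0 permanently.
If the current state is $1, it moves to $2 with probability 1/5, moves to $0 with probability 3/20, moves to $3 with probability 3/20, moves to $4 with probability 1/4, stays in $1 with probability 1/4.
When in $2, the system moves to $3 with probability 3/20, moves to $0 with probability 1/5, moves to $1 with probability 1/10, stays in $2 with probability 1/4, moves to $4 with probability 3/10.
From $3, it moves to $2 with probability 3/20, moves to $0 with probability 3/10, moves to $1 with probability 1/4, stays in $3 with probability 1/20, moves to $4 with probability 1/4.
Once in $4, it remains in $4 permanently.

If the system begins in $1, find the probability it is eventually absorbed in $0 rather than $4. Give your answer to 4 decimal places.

Let h(s) be the probability of absorption at $0 starting from transient state s. Then h($0) = 1 and h($4) = 0. By first-step analysis:
h($1) = 0.15·1 + 0.25·h($1) + 0.2·h($2) + 0.15·h($3) + 0.25·0
h($2) = 0.2·1 + 0.1·h($1) + 0.25·h($2) + 0.15·h($3) + 0.3·0
h($3) = 0.3·1 + 0.25·h($1) + 0.15·h($2) + 0.05·h($3) + 0.25·0
Solving: h($1) = 0.4098, h($2) = 0.4193, h($3) = 0.4898.
Starting from $1, the probability is 0.4098.

0.4098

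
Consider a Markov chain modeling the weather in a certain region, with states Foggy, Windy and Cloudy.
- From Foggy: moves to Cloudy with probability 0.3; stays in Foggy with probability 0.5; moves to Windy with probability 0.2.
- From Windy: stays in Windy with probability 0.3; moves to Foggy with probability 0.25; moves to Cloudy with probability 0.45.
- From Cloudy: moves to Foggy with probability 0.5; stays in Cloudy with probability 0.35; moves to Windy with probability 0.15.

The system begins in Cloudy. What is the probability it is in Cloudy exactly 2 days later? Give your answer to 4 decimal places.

Sum over the intermediate state after 1 day:
P = P(Cloudy→Foggy)·P(Foggy→Cloudy) + P(Cloudy→Windy)·P(Windy→Cloudy) + P(Cloudy→Cloudy)·P(Cloudy→Cloudy)
  = 0.5×0.3 + 0.15×0.45 + 0.35×0.35
  = 0.1500 + 0.0675 + 0.1225 = 0.3400

0.3400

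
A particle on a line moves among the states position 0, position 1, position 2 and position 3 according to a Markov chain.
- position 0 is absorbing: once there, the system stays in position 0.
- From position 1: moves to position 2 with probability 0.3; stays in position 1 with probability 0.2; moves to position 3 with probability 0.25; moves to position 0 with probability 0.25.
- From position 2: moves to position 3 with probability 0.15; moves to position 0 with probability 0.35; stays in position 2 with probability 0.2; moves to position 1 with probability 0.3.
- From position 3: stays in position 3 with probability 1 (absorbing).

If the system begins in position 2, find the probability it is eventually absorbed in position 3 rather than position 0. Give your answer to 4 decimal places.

0.3545

Let h(s) be the probability of absorption at position 3 starting from transient state s. Then h(position 3) = 1 and h(position 0) = 0. By first-step analysis:
h(position 1) = 0.25·0 + 0.2·h(position 1) + 0.3·h(position 2) + 0.25·1
h(position 2) = 0.35·0 + 0.3·h(position 1) + 0.2·h(position 2) + 0.15·1
Solving: h(position 1) = 0.4455, h(position 2) = 0.3545.
Starting from position 2, the probability is 0.3545.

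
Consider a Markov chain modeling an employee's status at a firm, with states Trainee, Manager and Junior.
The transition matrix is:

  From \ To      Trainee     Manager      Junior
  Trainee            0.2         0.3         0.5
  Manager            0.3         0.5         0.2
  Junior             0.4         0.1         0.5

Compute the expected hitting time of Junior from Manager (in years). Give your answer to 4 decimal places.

3.5484

Let t(s) be the expected number of years to first reach Junior from state s, with t(Junior) = 0. Conditioning on the first year:
t(Trainee) = 1 + 0.2·t(Trainee) + 0.3·t(Manager)
t(Manager) = 1 + 0.3·t(Trainee) + 0.5·t(Manager)
Solving: t(Trainee) = 2.5806, t(Manager) = 3.5484.
Expected years from Manager to Junior: 3.5484.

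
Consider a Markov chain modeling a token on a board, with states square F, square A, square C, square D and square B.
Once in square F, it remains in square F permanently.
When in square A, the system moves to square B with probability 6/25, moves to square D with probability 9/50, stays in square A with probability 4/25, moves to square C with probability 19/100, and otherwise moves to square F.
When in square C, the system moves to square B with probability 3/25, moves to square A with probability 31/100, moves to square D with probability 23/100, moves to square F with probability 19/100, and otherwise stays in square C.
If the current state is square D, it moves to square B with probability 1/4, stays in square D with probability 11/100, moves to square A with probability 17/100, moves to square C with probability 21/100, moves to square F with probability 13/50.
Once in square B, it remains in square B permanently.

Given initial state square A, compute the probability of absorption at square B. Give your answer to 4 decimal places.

0.4906

Let h(s) be the probability of absorption at square B starting from transient state s. Then h(square B) = 1 and h(square F) = 0. By first-step analysis:
h(square A) = 0.23·0 + 0.16·h(square A) + 0.19·h(square C) + 0.18·h(square D) + 0.24·1
h(square C) = 0.19·0 + 0.31·h(square A) + 0.15·h(square C) + 0.23·h(square D) + 0.12·1
h(square D) = 0.26·0 + 0.17·h(square A) + 0.21·h(square C) + 0.11·h(square D) + 0.25·1
Solving: h(square A) = 0.4906, h(square C) = 0.4502, h(square D) = 0.4808.
Starting from square A, the probability is 0.4906.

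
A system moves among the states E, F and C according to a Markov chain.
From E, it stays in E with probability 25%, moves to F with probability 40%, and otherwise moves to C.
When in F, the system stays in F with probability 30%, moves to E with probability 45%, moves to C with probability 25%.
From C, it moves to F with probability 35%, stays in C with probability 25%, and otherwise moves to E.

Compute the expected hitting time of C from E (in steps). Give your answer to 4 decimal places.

3.1884

Let t(s) be the expected number of steps to first reach C from state s, with t(C) = 0. Conditioning on the first step:
t(E) = 1 + 0.25·t(E) + 0.4·t(F)
t(F) = 1 + 0.45·t(E) + 0.3·t(F)
Solving: t(E) = 3.1884, t(F) = 3.4783.
Expected steps from E to C: 3.1884.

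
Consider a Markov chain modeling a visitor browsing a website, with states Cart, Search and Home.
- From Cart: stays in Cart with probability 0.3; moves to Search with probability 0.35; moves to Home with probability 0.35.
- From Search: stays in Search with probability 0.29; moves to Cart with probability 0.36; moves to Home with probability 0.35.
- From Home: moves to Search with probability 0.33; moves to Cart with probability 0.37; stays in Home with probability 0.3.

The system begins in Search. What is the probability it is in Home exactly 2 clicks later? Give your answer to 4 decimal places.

0.3325

Sum over the intermediate state after 1 click:
P = P(Search→Cart)·P(Cart→Home) + P(Search→Search)·P(Search→Home) + P(Search→Home)·P(Home→Home)
  = 0.36×0.35 + 0.29×0.35 + 0.35×0.3
  = 0.1260 + 0.1015 + 0.1050 = 0.3325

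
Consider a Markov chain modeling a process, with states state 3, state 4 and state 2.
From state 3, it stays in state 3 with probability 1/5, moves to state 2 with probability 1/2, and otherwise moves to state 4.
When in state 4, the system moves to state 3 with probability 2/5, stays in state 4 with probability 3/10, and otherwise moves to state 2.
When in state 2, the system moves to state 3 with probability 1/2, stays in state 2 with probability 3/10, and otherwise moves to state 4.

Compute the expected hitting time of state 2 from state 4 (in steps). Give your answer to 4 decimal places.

2.7273

Let t(s) be the expected number of steps to first reach state 2 from state s, with t(state 2) = 0. Conditioning on the first step:
t(state 3) = 1 + 0.2·t(state 3) + 0.3·t(state 4)
t(state 4) = 1 + 0.4·t(state 3) + 0.3·t(state 4)
Solving: t(state 3) = 2.2727, t(state 4) = 2.7273.
Expected steps from state 4 to state 2: 2.7273.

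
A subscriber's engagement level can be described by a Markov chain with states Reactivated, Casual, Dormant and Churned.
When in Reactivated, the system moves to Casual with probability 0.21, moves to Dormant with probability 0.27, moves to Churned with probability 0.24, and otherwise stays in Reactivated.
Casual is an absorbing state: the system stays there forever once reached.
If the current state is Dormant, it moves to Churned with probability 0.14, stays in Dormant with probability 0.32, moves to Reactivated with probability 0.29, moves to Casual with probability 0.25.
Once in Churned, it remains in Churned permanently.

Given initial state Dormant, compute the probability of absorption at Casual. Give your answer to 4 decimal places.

Let h(s) be the probability of absorption at Casual starting from transient state s. Then h(Casual) = 1 and h(Churned) = 0. By first-step analysis:
h(Reactivated) = 0.28·h(Reactivated) + 0.21·1 + 0.27·h(Dormant) + 0.24·0
h(Dormant) = 0.29·h(Reactivated) + 0.25·1 + 0.32·h(Dormant) + 0.14·0
Solving: h(Reactivated) = 0.5113, h(Dormant) = 0.5857.
Starting from Dormant, the probability is 0.5857.

0.5857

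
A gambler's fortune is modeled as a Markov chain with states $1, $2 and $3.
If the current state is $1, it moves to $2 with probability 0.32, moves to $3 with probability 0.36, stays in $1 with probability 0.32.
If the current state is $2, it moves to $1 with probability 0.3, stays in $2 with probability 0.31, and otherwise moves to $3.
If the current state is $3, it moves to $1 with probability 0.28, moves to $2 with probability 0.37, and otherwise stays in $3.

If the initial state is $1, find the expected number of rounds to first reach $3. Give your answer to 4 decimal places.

Let t(s) be the expected number of rounds to first reach $3 from state s, with t($3) = 0. Conditioning on the first round:
t($1) = 1 + 0.32·t($1) + 0.32·t($2)
t($2) = 1 + 0.3·t($1) + 0.31·t($2)
Solving: t($1) = 2.7063, t($2) = 2.6259.
Expected rounds from $1 to $3: 2.7063.

2.7063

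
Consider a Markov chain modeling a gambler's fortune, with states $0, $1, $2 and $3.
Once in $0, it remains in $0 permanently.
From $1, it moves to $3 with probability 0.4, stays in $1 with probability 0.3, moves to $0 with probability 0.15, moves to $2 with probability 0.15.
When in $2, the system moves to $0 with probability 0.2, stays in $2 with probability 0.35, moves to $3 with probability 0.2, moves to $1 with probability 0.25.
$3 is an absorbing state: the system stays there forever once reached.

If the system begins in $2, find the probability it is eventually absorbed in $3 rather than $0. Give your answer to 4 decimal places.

0.5749

Let h(s) be the probability of absorption at $3 starting from transient state s. Then h($3) = 1 and h($0) = 0. By first-step analysis:
h($1) = 0.15·0 + 0.3·h($1) + 0.15·h($2) + 0.4·1
h($2) = 0.2·0 + 0.25·h($1) + 0.35·h($2) + 0.2·1
Solving: h($1) = 0.6946, h($2) = 0.5749.
Starting from $2, the probability is 0.5749.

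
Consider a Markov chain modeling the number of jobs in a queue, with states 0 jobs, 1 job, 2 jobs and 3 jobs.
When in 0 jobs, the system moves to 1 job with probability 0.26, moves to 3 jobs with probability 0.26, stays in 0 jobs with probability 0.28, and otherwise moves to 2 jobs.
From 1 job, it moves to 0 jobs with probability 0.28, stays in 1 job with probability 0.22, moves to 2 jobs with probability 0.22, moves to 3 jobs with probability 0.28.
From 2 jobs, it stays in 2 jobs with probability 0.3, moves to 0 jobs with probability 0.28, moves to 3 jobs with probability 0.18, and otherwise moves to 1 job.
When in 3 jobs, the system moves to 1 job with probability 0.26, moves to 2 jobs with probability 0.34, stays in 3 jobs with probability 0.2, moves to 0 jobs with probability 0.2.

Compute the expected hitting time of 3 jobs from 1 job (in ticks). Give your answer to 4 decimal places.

Let t(s) be the expected number of ticks to first reach 3 jobs from state s, with t(3 jobs) = 0. Conditioning on the first tick:
t(0 jobs) = 1 + 0.28·t(0 jobs) + 0.26·t(1 job) + 0.2·t(2 jobs)
t(1 job) = 1 + 0.28·t(0 jobs) + 0.22·t(1 job) + 0.22·t(2 jobs)
t(2 jobs) = 1 + 0.28·t(0 jobs) + 0.24·t(1 job) + 0.3·t(2 jobs)
Solving: t(0 jobs) = 4.0535, t(1 job) = 3.9825, t(2 jobs) = 4.4154.
Expected ticks from 1 job to 3 jobs: 3.9825.

3.9825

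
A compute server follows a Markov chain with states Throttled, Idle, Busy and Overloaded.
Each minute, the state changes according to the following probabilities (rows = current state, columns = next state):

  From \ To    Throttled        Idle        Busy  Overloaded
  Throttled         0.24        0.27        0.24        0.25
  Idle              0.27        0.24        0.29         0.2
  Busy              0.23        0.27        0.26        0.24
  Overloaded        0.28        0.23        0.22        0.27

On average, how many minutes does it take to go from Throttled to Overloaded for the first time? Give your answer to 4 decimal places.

Let t(s) be the expected number of minutes to first reach Overloaded from state s, with t(Overloaded) = 0. Conditioning on the first minute:
t(Throttled) = 1 + 0.24·t(Throttled) + 0.27·t(Idle) + 0.24·t(Busy)
t(Idle) = 1 + 0.27·t(Throttled) + 0.24·t(Idle) + 0.29·t(Busy)
t(Busy) = 1 + 0.23·t(Throttled) + 0.27·t(Idle) + 0.26·t(Busy)
Solving: t(Throttled) = 4.2678, t(Idle) = 4.4771, t(Busy) = 4.3114.
Expected minutes from Throttled to Overloaded: 4.2678.

4.2678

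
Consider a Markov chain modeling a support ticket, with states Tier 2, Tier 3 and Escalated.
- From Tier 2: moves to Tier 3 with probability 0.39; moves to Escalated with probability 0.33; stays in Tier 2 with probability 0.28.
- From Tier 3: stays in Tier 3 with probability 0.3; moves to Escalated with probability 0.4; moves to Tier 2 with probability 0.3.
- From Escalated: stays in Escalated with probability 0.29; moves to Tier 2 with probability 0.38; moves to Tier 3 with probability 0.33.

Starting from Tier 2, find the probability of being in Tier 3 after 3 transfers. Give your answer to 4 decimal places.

0.3392

Propagate the distribution vector 3 transfers from Tier 2.
After 0 transfers: (1.0000, 0.0000, 0.0000)
After 1 transfer: (0.2800, 0.3900, 0.3300)
After 2 transfers: (0.3208, 0.3351, 0.3441)
After 3 transfers: (0.3211, 0.3392, 0.3397)
P(in Tier 3 after 3 transfers) = 0.3392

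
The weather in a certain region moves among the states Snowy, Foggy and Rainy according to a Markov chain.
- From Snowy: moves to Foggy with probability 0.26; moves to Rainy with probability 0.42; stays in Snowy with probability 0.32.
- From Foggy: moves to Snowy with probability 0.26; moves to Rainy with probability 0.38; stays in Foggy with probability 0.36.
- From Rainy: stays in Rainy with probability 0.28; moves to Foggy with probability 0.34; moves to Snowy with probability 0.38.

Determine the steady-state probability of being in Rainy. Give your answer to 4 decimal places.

0.3572

Let the stationary distribution be π with π = πP and π_1 + π_2 + π_3 = 1.
π_1 = 0.32·π_1 + 0.26·π_2 + 0.38·π_3
π_2 = 0.26·π_1 + 0.36·π_2 + 0.34·π_3
Solving with the normalization constraint gives π = (0.3222, 0.3206, 0.3572).
So the stationary probability of Rainy is 0.3572.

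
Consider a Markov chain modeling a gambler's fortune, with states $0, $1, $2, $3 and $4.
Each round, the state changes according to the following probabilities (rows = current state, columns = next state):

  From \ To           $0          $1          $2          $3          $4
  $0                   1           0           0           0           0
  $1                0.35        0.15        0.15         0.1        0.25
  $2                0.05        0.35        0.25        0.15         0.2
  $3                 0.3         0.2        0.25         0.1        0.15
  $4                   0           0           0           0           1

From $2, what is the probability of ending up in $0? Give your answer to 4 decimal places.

Let h(s) be the probability of absorption at $0 starting from transient state s. Then h($0) = 1 and h($4) = 0. By first-step analysis:
h($1) = 0.35·1 + 0.15·h($1) + 0.15·h($2) + 0.1·h($3) + 0.25·0
h($2) = 0.05·1 + 0.35·h($1) + 0.25·h($2) + 0.15·h($3) + 0.2·0
h($3) = 0.3·1 + 0.2·h($1) + 0.25·h($2) + 0.1·h($3) + 0.15·0
Solving: h($1) = 0.5583, h($2) = 0.4433, h($3) = 0.5805.
Starting from $2, the probability is 0.4433.

0.4433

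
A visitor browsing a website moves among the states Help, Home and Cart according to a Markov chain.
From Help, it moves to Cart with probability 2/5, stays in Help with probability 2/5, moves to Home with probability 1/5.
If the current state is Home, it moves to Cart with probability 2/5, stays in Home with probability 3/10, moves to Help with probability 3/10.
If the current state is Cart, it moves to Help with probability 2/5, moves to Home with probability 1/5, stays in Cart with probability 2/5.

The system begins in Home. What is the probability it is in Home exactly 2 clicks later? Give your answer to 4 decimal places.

0.2300

Sum over the intermediate state after 1 click:
P = P(Home→Help)·P(Help→Home) + P(Home→Home)·P(Home→Home) + P(Home→Cart)·P(Cart→Home)
  = 0.3×0.2 + 0.3×0.3 + 0.4×0.2
  = 0.0600 + 0.0900 + 0.0800 = 0.2300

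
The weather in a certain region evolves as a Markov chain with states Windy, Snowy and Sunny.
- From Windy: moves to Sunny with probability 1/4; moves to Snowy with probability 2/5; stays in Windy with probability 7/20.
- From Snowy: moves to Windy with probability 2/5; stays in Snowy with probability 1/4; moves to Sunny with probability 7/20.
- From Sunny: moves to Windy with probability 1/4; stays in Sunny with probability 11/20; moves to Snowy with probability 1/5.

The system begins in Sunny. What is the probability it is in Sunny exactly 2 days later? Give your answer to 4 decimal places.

Sum over the intermediate state after 1 day:
P = P(Sunny→Windy)·P(Windy→Sunny) + P(Sunny→Snowy)·P(Snowy→Sunny) + P(Sunny→Sunny)·P(Sunny→Sunny)
  = 0.25×0.25 + 0.2×0.35 + 0.55×0.55
  = 0.0625 + 0.0700 + 0.3025 = 0.4350

0.4350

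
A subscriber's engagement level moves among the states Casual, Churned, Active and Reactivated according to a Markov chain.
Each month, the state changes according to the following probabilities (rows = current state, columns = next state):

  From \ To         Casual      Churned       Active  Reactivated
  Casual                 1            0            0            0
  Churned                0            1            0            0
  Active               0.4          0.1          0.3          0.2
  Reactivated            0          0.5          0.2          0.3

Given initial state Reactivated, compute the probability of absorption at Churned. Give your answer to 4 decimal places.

Let h(s) be the probability of absorption at Churned starting from transient state s. Then h(Churned) = 1 and h(Casual) = 0. By first-step analysis:
h(Active) = 0.4·0 + 0.1·1 + 0.3·h(Active) + 0.2·h(Reactivated)
h(Reactivated) = 0.5·1 + 0.2·h(Active) + 0.3·h(Reactivated)
Solving: h(Active) = 0.3778, h(Reactivated) = 0.8222.
Starting from Reactivated, the probability is 0.8222.

0.8222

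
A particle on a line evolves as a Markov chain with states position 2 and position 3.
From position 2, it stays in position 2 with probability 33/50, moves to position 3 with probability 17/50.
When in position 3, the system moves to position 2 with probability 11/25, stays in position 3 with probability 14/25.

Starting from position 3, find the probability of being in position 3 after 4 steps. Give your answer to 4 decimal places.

0.4372

Propagate the distribution vector 4 steps from position 3.
After 0 steps: (0.0000, 1.0000)
After 1 step: (0.4400, 0.5600)
After 2 steps: (0.5368, 0.4632)
After 3 steps: (0.5581, 0.4419)
After 4 steps: (0.5628, 0.4372)
P(in position 3 after 4 steps) = 0.4372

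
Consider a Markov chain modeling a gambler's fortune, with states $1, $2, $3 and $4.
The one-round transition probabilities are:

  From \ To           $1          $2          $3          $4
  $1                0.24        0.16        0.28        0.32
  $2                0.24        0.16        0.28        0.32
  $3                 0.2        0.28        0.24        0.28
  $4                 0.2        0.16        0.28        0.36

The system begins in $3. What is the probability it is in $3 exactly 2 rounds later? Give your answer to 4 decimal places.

0.2704

Propagate the distribution vector 2 rounds from $3.
After 0 rounds: (0.0000, 0.0000, 1.0000, 0.0000)
After 1 round: (0.2000, 0.2800, 0.2400, 0.2800)
After 2 rounds: (0.2192, 0.1888, 0.2704, 0.3216)
P(in $3 after 2 rounds) = 0.2704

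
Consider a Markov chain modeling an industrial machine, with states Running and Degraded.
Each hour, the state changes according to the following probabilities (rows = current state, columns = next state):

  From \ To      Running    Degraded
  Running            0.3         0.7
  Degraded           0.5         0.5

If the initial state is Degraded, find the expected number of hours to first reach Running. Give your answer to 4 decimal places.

2.0000

Let t(s) be the expected number of hours to first reach Running from state s, with t(Running) = 0. Conditioning on the first hour:
t(Degraded) = 1 + 0.5·t(Degraded)
Solving: t(Degraded) = 2.0000.
Expected hours from Degraded to Running: 2.0000.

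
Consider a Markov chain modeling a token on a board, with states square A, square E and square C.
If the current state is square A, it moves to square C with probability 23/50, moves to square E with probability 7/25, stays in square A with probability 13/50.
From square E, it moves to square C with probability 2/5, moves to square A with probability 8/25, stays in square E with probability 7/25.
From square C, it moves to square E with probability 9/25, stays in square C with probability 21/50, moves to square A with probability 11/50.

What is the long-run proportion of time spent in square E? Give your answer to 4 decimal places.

Let the stationary distribution be π with π = πP and π_1 + π_2 + π_3 = 1.
π_1 = 0.26·π_1 + 0.32·π_2 + 0.22·π_3
π_2 = 0.28·π_1 + 0.28·π_2 + 0.36·π_3
Solving with the normalization constraint gives π = (0.2619, 0.3139, 0.4242).
So the stationary probability of square E is 0.3139.

0.3139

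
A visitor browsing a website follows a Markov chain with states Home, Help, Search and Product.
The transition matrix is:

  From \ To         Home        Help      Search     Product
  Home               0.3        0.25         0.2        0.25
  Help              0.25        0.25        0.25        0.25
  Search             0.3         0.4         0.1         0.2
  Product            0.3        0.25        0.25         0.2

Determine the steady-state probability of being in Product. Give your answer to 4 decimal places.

0.2283

Let the stationary distribution be π with π = πP and π_1 + π_2 + π_3 + π_4 = 1.
π_1 = 0.3·π_1 + 0.25·π_2 + 0.3·π_3 + 0.3·π_4
π_2 = 0.25·π_1 + 0.25·π_2 + 0.4·π_3 + 0.25·π_4
π_3 = 0.2·π_1 + 0.25·π_2 + 0.1·π_3 + 0.25·π_4
Solving with the normalization constraint gives π = (0.2860, 0.2807, 0.2050, 0.2283).
So the stationary probability of Product is 0.2283.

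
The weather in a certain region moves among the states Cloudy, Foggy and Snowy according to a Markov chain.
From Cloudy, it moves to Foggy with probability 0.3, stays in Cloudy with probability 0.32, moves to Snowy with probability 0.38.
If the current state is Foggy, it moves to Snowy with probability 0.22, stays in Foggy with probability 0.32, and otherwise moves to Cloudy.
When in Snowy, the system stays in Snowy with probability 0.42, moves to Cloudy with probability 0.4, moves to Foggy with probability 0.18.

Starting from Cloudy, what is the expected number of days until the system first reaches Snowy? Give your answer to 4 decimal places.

3.0210

Let t(s) be the expected number of days to first reach Snowy from state s, with t(Snowy) = 0. Conditioning on the first day:
t(Cloudy) = 1 + 0.32·t(Cloudy) + 0.3·t(Foggy)
t(Foggy) = 1 + 0.46·t(Cloudy) + 0.32·t(Foggy)
Solving: t(Cloudy) = 3.0210, t(Foggy) = 3.5142.
Expected days from Cloudy to Snowy: 3.0210.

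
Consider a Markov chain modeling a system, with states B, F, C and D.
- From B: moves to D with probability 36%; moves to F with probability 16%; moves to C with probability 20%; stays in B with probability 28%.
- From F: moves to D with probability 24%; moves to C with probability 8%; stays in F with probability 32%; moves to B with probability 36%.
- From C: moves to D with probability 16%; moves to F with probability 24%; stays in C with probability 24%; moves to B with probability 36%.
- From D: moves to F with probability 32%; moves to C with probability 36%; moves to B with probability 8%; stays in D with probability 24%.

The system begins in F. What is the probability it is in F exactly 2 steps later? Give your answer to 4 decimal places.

0.2560

Propagate the distribution vector 2 steps from F.
After 0 steps: (0.0000, 1.0000, 0.0000, 0.0000)
After 1 step: (0.3600, 0.3200, 0.0800, 0.2400)
After 2 steps: (0.2640, 0.2560, 0.2032, 0.2768)
P(in F after 2 steps) = 0.2560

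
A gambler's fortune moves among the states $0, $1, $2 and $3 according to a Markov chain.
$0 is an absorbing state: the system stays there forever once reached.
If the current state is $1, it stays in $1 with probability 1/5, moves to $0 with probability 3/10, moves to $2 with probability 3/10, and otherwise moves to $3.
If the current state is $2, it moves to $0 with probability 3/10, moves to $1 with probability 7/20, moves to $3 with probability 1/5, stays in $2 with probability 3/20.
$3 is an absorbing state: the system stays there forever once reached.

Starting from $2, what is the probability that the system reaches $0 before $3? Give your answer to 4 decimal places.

Let h(s) be the probability of absorption at $0 starting from transient state s. Then h($0) = 1 and h($3) = 0. By first-step analysis:
h($1) = 0.3·1 + 0.2·h($1) + 0.3·h($2) + 0.2·0
h($2) = 0.3·1 + 0.35·h($1) + 0.15·h($2) + 0.2·0
Solving: h($1) = 0.6000, h($2) = 0.6000.
Starting from $2, the probability is 0.6000.

0.6000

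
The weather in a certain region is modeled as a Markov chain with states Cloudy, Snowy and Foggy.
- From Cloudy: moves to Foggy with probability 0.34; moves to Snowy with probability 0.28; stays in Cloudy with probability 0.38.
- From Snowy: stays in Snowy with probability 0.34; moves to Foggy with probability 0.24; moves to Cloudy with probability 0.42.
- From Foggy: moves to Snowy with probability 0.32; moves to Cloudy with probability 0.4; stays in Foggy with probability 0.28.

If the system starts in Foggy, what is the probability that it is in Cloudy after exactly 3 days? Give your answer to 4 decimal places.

0.3982

Propagate the distribution vector 3 days from Foggy.
After 0 days: (0.0000, 0.0000, 1.0000)
After 1 day: (0.4000, 0.3200, 0.2800)
After 2 days: (0.3984, 0.3104, 0.2912)
After 3 days: (0.3982, 0.3103, 0.2915)
P(in Cloudy after 3 days) = 0.3982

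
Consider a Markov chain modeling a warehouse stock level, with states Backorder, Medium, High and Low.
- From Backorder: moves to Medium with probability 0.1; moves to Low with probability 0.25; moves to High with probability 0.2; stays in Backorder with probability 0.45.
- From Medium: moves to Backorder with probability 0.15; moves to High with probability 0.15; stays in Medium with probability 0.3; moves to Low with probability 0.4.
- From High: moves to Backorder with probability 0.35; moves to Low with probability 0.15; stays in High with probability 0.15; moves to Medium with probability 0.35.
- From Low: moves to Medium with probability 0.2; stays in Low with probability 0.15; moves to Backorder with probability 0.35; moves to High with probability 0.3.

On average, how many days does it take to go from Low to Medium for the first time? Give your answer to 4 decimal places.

5.1238

Let t(s) be the expected number of days to first reach Medium from state s, with t(Medium) = 0. Conditioning on the first day:
t(Backorder) = 1 + 0.45·t(Backorder) + 0.2·t(High) + 0.25·t(Low)
t(High) = 1 + 0.35·t(Backorder) + 0.15·t(High) + 0.15·t(Low)
t(Low) = 1 + 0.35·t(Backorder) + 0.3·t(High) + 0.15·t(Low)
Solving: t(Backorder) = 5.7673, t(High) = 4.4554, t(Low) = 5.1238.
Expected days from Low to Medium: 5.1238.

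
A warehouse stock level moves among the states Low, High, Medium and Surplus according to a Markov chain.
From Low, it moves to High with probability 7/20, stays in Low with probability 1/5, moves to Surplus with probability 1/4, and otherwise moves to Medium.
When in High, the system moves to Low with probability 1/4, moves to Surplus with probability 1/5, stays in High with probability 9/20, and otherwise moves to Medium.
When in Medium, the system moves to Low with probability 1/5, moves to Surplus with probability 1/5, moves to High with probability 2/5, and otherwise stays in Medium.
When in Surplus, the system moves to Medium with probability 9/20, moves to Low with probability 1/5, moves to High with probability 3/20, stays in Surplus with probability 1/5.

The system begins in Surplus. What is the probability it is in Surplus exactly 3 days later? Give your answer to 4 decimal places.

0.2104

Propagate the distribution vector 3 days from Surplus.
After 0 days: (0.0000, 0.0000, 0.0000, 1.0000)
After 1 day: (0.2000, 0.1500, 0.4500, 0.2000)
After 2 days: (0.2075, 0.3475, 0.2350, 0.2100)
After 3 days: (0.2174, 0.3545, 0.2178, 0.2104)
P(in Surplus after 3 days) = 0.2104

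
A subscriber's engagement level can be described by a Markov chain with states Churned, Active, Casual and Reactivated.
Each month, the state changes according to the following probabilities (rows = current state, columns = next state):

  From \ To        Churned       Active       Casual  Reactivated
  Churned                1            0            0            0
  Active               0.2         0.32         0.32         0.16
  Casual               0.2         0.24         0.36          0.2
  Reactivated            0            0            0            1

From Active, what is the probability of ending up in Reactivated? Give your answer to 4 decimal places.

0.4643

Let h(s) be the probability of absorption at Reactivated starting from transient state s. Then h(Reactivated) = 1 and h(Churned) = 0. By first-step analysis:
h(Active) = 0.2·0 + 0.32·h(Active) + 0.32·h(Casual) + 0.16·1
h(Casual) = 0.2·0 + 0.24·h(Active) + 0.36·h(Casual) + 0.2·1
Solving: h(Active) = 0.4643, h(Casual) = 0.4866.
Starting from Active, the probability is 0.4643.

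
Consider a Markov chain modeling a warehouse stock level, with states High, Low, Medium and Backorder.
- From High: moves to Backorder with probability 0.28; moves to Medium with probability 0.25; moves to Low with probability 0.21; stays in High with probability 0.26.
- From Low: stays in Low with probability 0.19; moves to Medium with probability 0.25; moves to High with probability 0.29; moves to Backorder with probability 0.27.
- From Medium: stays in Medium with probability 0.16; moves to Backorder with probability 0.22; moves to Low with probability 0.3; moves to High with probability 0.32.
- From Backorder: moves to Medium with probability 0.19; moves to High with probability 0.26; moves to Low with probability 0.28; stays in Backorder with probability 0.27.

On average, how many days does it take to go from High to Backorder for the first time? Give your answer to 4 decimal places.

3.7882

Let t(s) be the expected number of days to first reach Backorder from state s, with t(Backorder) = 0. Conditioning on the first day:
t(High) = 1 + 0.26·t(High) + 0.21·t(Low) + 0.25·t(Medium)
t(Low) = 1 + 0.29·t(High) + 0.19·t(Low) + 0.25·t(Medium)
t(Medium) = 1 + 0.32·t(High) + 0.3·t(Low) + 0.16·t(Medium)
Solving: t(High) = 3.7882, t(Low) = 3.8253, t(Medium) = 3.9998.
Expected days from High to Backorder: 3.7882.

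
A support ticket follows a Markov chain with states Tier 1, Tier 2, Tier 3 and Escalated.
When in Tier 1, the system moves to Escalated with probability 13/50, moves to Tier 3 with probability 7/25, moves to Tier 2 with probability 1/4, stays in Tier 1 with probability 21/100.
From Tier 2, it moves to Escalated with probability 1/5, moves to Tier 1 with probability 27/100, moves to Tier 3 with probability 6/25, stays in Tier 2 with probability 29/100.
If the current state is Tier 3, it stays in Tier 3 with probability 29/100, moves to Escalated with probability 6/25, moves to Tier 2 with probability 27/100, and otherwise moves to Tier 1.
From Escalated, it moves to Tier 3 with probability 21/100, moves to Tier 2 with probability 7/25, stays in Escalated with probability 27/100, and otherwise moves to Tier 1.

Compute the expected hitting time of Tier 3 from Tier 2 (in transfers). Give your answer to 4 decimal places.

4.1153

Let t(s) be the expected number of transfers to first reach Tier 3 from state s, with t(Tier 3) = 0. Conditioning on the first transfer:
t(Tier 1) = 1 + 0.21·t(Tier 1) + 0.25·t(Tier 2) + 0.26·t(Escalated)
t(Tier 2) = 1 + 0.27·t(Tier 1) + 0.29·t(Tier 2) + 0.2·t(Escalated)
t(Escalated) = 1 + 0.24·t(Tier 1) + 0.28·t(Tier 2) + 0.27·t(Escalated)
Solving: t(Tier 1) = 3.9678, t(Tier 2) = 4.1153, t(Escalated) = 4.2528.
Expected transfers from Tier 2 to Tier 3: 4.1153.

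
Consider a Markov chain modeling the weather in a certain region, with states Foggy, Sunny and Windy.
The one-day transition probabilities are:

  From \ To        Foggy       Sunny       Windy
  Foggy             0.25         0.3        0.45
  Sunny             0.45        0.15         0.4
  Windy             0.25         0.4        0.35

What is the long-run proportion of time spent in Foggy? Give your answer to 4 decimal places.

0.3091

Let the stationary distribution be π with π = πP and π_1 + π_2 + π_3 = 1.
π_1 = 0.25·π_1 + 0.45·π_2 + 0.25·π_3
π_2 = 0.3·π_1 + 0.15·π_2 + 0.4·π_3
Solving with the normalization constraint gives π = (0.3091, 0.2953, 0.3957).
So the stationary probability of Foggy is 0.3091.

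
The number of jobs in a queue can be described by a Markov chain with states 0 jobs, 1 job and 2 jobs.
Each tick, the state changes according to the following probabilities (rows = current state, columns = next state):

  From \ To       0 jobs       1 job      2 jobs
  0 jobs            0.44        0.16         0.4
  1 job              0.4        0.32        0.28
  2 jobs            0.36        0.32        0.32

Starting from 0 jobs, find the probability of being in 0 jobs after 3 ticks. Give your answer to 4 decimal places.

0.4021

Propagate the distribution vector 3 ticks from 0 jobs.
After 0 ticks: (1.0000, 0.0000, 0.0000)
After 1 tick: (0.4400, 0.1600, 0.4000)
After 2 ticks: (0.4016, 0.2496, 0.3488)
After 3 ticks: (0.4021, 0.2557, 0.3421)
P(in 0 jobs after 3 ticks) = 0.4021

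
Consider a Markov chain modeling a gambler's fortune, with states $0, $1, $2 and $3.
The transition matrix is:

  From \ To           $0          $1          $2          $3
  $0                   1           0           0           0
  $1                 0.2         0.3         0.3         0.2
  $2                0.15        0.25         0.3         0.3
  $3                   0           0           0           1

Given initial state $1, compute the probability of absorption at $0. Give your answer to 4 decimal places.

Let h(s) be the probability of absorption at $0 starting from transient state s. Then h($0) = 1 and h($3) = 0. By first-step analysis:
h($1) = 0.2·1 + 0.3·h($1) + 0.3·h($2) + 0.2·0
h($2) = 0.15·1 + 0.25·h($1) + 0.3·h($2) + 0.3·0
Solving: h($1) = 0.4458, h($2) = 0.3735.
Starting from $1, the probability is 0.4458.

0.4458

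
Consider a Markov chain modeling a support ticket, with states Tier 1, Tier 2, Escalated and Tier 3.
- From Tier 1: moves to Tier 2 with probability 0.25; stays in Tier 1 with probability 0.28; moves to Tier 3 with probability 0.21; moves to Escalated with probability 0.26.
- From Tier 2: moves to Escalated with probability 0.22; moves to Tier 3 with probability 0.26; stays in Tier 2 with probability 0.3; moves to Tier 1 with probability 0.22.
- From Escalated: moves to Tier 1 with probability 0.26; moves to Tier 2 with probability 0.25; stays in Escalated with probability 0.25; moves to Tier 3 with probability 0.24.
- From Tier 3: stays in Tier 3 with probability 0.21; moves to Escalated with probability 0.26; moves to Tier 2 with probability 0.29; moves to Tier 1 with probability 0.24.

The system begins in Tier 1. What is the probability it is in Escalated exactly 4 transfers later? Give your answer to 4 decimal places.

0.2466

Propagate the distribution vector 4 transfers from Tier 1.
After 0 transfers: (1.0000, 0.0000, 0.0000, 0.0000)
After 1 transfer: (0.2800, 0.2500, 0.2600, 0.2100)
After 2 transfers: (0.2514, 0.2709, 0.2474, 0.2303)
After 3 transfers: (0.2496, 0.2728, 0.2467, 0.2310)
After 4 transfers: (0.2495, 0.2729, 0.2466, 0.2310)
P(in Escalated after 4 transfers) = 0.2466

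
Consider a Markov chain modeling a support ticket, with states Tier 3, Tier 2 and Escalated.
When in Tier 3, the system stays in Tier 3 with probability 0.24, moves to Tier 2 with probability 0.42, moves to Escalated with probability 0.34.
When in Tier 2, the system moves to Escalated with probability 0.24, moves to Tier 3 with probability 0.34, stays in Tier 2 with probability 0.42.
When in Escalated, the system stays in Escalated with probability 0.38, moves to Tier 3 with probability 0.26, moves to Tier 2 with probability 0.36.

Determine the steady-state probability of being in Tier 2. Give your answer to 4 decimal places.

Let the stationary distribution be π with π = πP and π_1 + π_2 + π_3 = 1.
π_1 = 0.24·π_1 + 0.34·π_2 + 0.26·π_3
π_2 = 0.42·π_1 + 0.42·π_2 + 0.36·π_3
Solving with the normalization constraint gives π = (0.2864, 0.4013, 0.3124).
So the stationary probability of Tier 2 is 0.4013.

0.4013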